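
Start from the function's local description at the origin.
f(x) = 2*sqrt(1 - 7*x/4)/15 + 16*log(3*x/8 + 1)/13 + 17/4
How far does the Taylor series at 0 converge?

The radius of convergence is 4/7.

Branch term (2/15)*sqrt(1 - x/(4/7)): its argument vanishes at x = 4/7, a square-root branch point, modulus 4/7.
Branch term (16/13)*log(1 - x/(-8/3)): its argument vanishes at x = -8/3, a logarithmic branch point, modulus 8/3.
The radius of convergence is the smallest modulus among the singular points: 4/7.


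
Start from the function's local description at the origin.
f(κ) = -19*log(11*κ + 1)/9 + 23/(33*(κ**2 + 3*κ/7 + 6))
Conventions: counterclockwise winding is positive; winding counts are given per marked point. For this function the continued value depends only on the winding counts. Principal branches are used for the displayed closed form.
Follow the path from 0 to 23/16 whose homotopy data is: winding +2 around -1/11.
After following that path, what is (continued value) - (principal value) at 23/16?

Continued minus principal equals -(76/9)*pi*i.

The rational part is single-valued and drops out of the difference; each branch term changes only by its own monodromy.
(-19/9)*log(1 - κ/(-1/11)): each positive loop around -1/11 adds 2*pi*i to the log, so winding +2 contributes (-19/9)*(2)*2*pi*i = -(76/9)*pi*i.
Summing the contributions at κ = 23/16 gives -(76/9)*pi*i.


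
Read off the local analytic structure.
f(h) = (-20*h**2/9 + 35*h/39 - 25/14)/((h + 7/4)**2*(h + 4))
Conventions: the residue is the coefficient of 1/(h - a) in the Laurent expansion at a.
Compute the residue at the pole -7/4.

The residue is 388940/66339.

At the order-2 pole -7/4 set g(h) = (h - (-7/4))^2*f(h) = (-20*h**2/9 + 35*h/39 - 25/14)/(h + 4).
Order-2 pole: residue = g'(a); g'(-7/4) = 388940/66339, so the residue is 388940/66339.


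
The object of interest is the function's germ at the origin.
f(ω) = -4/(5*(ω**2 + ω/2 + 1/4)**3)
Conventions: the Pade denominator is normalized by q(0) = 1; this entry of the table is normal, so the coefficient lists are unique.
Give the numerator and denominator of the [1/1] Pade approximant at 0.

The Pade approximant has numerator coefficients [-256/5, 1024/5]; denominator coefficients [1, 2].

Taylor coefficients needed (expand at 0): a_0 = -256/5, a_1 = 1536/5, a_2 = -3072/5.
Write the denominator as Q(ω) = 1 + q1*ω. Requiring Q*f - P = O(ω^3) with deg P <= 1 kills the coefficients of ω^2..ω^2 in Q*f:
  ω^2: a_2 + q1*a_1 = 0, i.e. -3072/5 + (1536/5)*q1 = 0.
Solving this linear system: q1 = 2.
The numerator is Q*f truncated at degree 1: P0 = a_0 = -256/5; P1 = a_1 + q1*a_0 = 1024/5.


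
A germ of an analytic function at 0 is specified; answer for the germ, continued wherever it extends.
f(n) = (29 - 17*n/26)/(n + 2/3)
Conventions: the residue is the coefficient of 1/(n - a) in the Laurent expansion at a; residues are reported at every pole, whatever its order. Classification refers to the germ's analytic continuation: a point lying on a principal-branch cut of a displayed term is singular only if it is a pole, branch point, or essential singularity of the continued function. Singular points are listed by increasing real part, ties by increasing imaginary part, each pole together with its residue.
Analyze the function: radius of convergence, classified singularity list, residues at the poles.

Denominator factor (n + 2/3): pole of order 1 at -2/3, modulus 2/3.
The radius of convergence is the smallest modulus among the singular points: 2/3.
At the order-1 pole -2/3 set g(n) = (n - (-2/3))*f(n) = 29 - 17*n/26.
Simple pole: residue = g(a) at a = -2/3, which is 1148/39.

Radius of convergence at 0: 2/3.
At -2/3: a pole of order 1; residue 1148/39.


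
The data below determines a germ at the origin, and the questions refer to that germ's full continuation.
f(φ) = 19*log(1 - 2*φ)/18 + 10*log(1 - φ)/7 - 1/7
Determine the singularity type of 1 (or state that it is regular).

The point is a logarithmic branch point.

The term (10/7)*log(1 - φ/(1)) has argument 1 - 1/(1) = 0 at 1: a logarithmic (infinitely-sheeted) branch point; the remaining terms are analytic or single-valued there.


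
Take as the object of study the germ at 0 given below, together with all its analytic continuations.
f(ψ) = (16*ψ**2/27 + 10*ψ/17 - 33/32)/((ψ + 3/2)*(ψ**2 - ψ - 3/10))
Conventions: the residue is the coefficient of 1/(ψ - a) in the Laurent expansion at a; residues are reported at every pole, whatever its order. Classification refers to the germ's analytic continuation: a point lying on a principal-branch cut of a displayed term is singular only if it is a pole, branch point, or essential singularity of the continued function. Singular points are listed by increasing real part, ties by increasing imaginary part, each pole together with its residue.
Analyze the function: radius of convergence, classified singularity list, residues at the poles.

Radius of convergence at 0: -1/2 + (1/10)*sqrt(55).
At -3/2: a pole of order 1; residue -4735/28152.
At 1/2 - (1/10)*sqrt(55): a pole of order 1; residue 64253/168912 + (14389/464508)*sqrt(55).
At 1/2 + (1/10)*sqrt(55): a pole of order 1; residue 64253/168912 - (14389/464508)*sqrt(55).

Denominator factor (ψ**2 - ψ - 3/10): discriminant 11/5, real irrational roots 1/2 + (1/10)*sqrt(55) and 1/2 - (1/10)*sqrt(55); poles of order 1, moduli 1/2 + (1/10)*sqrt(55) and -1/2 + (1/10)*sqrt(55).
Denominator factor (ψ + 3/2): pole of order 1 at -3/2, modulus 3/2.
The radius of convergence is the smallest modulus among the singular points: -1/2 + (1/10)*sqrt(55).
At the order-1 pole -3/2 set g(ψ) = (ψ - (-3/2))*f(ψ) = (16*ψ**2/27 + 10*ψ/17 - 33/32)/(ψ**2 - ψ - 3/10).
Simple pole: residue = g(a) at a = -3/2, which is -4735/28152.
The factor ψ**2 - ψ - 3/10 splits as (ψ - a)(ψ - a') with a = 1/2 - (1/10)*sqrt(55), a' = 1/2 + (1/10)*sqrt(55). At the order-1 pole a set g(ψ) = (ψ - a)*f(ψ) = [(16*ψ**2/27 + 10*ψ/17 - 33/32)/(ψ + 3/2)] / (ψ - a').
Simple pole: residue = g(a) at a = 1/2 - (1/10)*sqrt(55), which is 64253/168912 + (14389/464508)*sqrt(55).
The factor ψ**2 - ψ - 3/10 splits as (ψ - a)(ψ - a') with a = 1/2 + (1/10)*sqrt(55), a' = 1/2 - (1/10)*sqrt(55). At the order-1 pole a set g(ψ) = (ψ - a)*f(ψ) = [(16*ψ**2/27 + 10*ψ/17 - 33/32)/(ψ + 3/2)] / (ψ - a').
Simple pole: residue = g(a) at a = 1/2 + (1/10)*sqrt(55), which is 64253/168912 - (14389/464508)*sqrt(55).
List the singular points by increasing real part (a conjugate pair: the negative imaginary part first).


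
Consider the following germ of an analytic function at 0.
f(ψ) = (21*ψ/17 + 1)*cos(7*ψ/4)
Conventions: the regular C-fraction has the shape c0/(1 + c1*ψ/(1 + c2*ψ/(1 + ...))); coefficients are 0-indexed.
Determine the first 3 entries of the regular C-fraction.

The regular C-fraction coefficients are [1, -21/17, 4039/1632].

Taylor coefficients (expand at 0): a_0 = 1, a_1 = 21/17, a_2 = -49/32.
c0 = a_0 = 1. Peel one level at a time: if S = 1 + c*ψ/S' with S'(0) = 1, then c is the ψ-coefficient of S and S' = c*ψ/(S - 1).
S_1 = c0/f = 1 + (-21/17)*ψ + (28273/9248)*ψ^2 + ...; c1 = -21/17.
S_2 = c1*ψ/(S_1 - 1) = 1 + (4039/1632)*ψ + ...; c2 = 4039/1632.


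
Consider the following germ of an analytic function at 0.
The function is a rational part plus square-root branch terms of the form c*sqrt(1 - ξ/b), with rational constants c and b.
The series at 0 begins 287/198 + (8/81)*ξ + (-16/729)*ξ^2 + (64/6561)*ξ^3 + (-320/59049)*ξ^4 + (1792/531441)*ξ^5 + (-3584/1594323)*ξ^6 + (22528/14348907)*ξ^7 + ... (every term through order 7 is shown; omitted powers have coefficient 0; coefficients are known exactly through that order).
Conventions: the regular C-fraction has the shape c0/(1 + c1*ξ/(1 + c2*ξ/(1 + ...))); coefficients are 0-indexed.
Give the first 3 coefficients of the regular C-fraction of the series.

The regular C-fraction coefficients are [287/198, -176/2583, 250/861].

Taylor coefficients (read off): a_0 = 287/198, a_1 = 8/81, a_2 = -16/729.
c0 = a_0 = 287/198. Peel one level at a time: if S = 1 + c*ξ/S' with S'(0) = 1, then c is the ξ-coefficient of S and S' = c*ξ/(S - 1).
S_1 = c0/f = 1 + (-176/2583)*ξ + (44000/2223963)*ξ^2 + ...; c1 = -176/2583.
S_2 = c1*ξ/(S_1 - 1) = 1 + (250/861)*ξ + ...; c2 = 250/861.


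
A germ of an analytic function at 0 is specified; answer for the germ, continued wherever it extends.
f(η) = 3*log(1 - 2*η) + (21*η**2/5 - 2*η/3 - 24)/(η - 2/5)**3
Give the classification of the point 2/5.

The point is a pole of order 3.

The denominator factor η - 2/5 vanishes at 2/5 and appears to the power 3; the numerator there equals -8848/375, nonzero, and no other factor vanishes.
The branch terms are analytic at this point.
Hence a pole whose order is the multiplicity, 3.


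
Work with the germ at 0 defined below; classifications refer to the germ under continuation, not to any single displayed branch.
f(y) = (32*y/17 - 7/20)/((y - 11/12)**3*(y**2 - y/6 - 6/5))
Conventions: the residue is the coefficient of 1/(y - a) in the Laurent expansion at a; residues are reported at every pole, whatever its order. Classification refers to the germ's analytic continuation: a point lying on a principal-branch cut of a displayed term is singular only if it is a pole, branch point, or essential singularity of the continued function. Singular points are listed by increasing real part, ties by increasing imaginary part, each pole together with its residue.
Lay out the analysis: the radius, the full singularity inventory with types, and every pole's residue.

Radius of convergence at 0: 11/12.
At 1/12 - (1/60)*sqrt(4345): a pole of order 1; residue 42395360/1860867 - (9561017920/27490588191)*sqrt(4345).
At 11/12: a pole of order 3; residue -84790720/1860867.
At 1/12 + (1/60)*sqrt(4345): a pole of order 1; residue 42395360/1860867 + (9561017920/27490588191)*sqrt(4345).

Denominator factor (y - 11/12)^3: pole of order 3 at 11/12, modulus 11/12.
Denominator factor (y**2 - y/6 - 6/5): discriminant 869/180, real irrational roots 1/12 + (1/60)*sqrt(4345) and 1/12 - (1/60)*sqrt(4345); poles of order 1, moduli 1/12 + (1/60)*sqrt(4345) and -1/12 + (1/60)*sqrt(4345).
The radius of convergence is the smallest modulus among the singular points: 11/12.
The factor y**2 - y/6 - 6/5 splits as (y - a)(y - a') with a = 1/12 - (1/60)*sqrt(4345), a' = 1/12 + (1/60)*sqrt(4345). At the order-1 pole a set g(y) = (y - a)*f(y) = [(32*y/17 - 7/20)/(y - 11/12)**3] / (y - a').
Simple pole: residue = g(a) at a = 1/12 - (1/60)*sqrt(4345), which is 42395360/1860867 - (9561017920/27490588191)*sqrt(4345).
At the order-3 pole 11/12 set g(y) = (y - (11/12))^3*f(y) = (32*y/17 - 7/20)/(y**2 - y/6 - 6/5).
Order-3 pole: residue = g''(a)/2; g''(11/12) = -169581440/1860867, so the residue is -84790720/1860867.
The factor y**2 - y/6 - 6/5 splits as (y - a)(y - a') with a = 1/12 + (1/60)*sqrt(4345), a' = 1/12 - (1/60)*sqrt(4345). At the order-1 pole a set g(y) = (y - a)*f(y) = [(32*y/17 - 7/20)/(y - 11/12)**3] / (y - a').
Simple pole: residue = g(a) at a = 1/12 + (1/60)*sqrt(4345), which is 42395360/1860867 + (9561017920/27490588191)*sqrt(4345).
List the singular points by increasing real part (a conjugate pair: the negative imaginary part first).


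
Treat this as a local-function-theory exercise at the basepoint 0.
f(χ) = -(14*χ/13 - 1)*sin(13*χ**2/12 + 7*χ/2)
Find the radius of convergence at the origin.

The radius of convergence is infinite.

The factor -sin(13*χ**2/12 + 7*χ/2) is entire and contributes no finite singular point.
The polynomial part has no poles.
No finite singular points: the Taylor series at 0 converges everywhere.


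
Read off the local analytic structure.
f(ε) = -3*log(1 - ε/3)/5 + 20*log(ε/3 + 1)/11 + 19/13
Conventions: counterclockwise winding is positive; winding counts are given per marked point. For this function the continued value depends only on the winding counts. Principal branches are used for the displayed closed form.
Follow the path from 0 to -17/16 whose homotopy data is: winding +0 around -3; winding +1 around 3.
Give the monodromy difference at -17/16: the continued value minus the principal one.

Continued minus principal equals -(6/5)*pi*i.

The rational part is single-valued and drops out of the difference; each branch term changes only by its own monodromy.
(20/11)*log(1 - ε/(-3)): winding 0 around -3, so this term returns to its principal value, contribution 0.
(-3/5)*log(1 - ε/(3)): each positive loop around 3 adds 2*pi*i to the log, so winding +1 contributes (-3/5)*(1)*2*pi*i = -(6/5)*pi*i.
Summing the contributions at ε = -17/16 gives -(6/5)*pi*i.


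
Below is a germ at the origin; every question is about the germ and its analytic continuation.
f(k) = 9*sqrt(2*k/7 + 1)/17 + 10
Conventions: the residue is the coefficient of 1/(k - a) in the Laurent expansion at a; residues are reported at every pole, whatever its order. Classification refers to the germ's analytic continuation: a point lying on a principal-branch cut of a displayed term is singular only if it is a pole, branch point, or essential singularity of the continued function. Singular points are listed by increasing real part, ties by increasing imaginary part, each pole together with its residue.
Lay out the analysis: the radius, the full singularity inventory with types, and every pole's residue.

Radius of convergence at 0: 7/2.
At -7/2: an algebraic (square-root) branch point.

Branch term (9/17)*sqrt(1 - k/(-7/2)): its argument vanishes at k = -7/2, a square-root branch point, modulus 7/2.
The radius of convergence is the smallest modulus among the singular points: 7/2.


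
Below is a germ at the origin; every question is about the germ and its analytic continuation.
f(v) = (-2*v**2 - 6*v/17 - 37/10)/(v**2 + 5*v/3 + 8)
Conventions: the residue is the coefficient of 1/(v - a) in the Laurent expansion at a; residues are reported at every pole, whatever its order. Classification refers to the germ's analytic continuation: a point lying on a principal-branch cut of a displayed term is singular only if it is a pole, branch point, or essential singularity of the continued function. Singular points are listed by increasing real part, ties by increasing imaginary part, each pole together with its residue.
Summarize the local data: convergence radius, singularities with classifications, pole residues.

Denominator factor (v**2 + 5*v/3 + 8): discriminant -263/9, complex-conjugate roots (-5/6) + ((1/6)*sqrt(263))*i and (-5/6) - ((1/6)*sqrt(263))*i; poles of order 1, moduli (2)*sqrt(2) and (2)*sqrt(2).
The radius of convergence is the smallest modulus among the singular points: (2)*sqrt(2).
The factor v**2 + 5*v/3 + 8 splits as (v - a)(v - a') with a = (-5/6) - ((1/6)*sqrt(263))*i, a' = (-5/6) + ((1/6)*sqrt(263))*i. At the order-1 pole a set g(v) = (v - a)*f(v) = [-2*v**2 - 6*v/17 - 37/10] / (v - a').
Simple pole: residue = g(a) at a = (-5/6) - ((1/6)*sqrt(263))*i, which is (76/51) + ((15019/134130)*sqrt(263))*i.
The factor v**2 + 5*v/3 + 8 splits as (v - a)(v - a') with a = (-5/6) + ((1/6)*sqrt(263))*i, a' = (-5/6) - ((1/6)*sqrt(263))*i. At the order-1 pole a set g(v) = (v - a)*f(v) = [-2*v**2 - 6*v/17 - 37/10] / (v - a').
Simple pole: residue = g(a) at a = (-5/6) + ((1/6)*sqrt(263))*i, which is (76/51) - ((15019/134130)*sqrt(263))*i.
List the singular points by increasing real part (a conjugate pair: the negative imaginary part first).

Radius of convergence at 0: (2)*sqrt(2).
At (-5/6) - ((1/6)*sqrt(263))*i: a pole of order 1; residue (76/51) + ((15019/134130)*sqrt(263))*i.
At (-5/6) + ((1/6)*sqrt(263))*i: a pole of order 1; residue (76/51) - ((15019/134130)*sqrt(263))*i.


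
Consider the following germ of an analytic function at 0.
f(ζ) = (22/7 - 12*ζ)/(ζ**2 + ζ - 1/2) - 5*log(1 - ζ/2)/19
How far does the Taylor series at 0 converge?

Denominator factor (ζ**2 + ζ - 1/2): discriminant 3, real irrational roots -1/2 + (1/2)*sqrt(3) and -1/2 - (1/2)*sqrt(3); poles of order 1, moduli -1/2 + (1/2)*sqrt(3) and 1/2 + (1/2)*sqrt(3).
Branch term (-5/19)*log(1 - ζ/(2)): its argument vanishes at ζ = 2, a logarithmic branch point, modulus 2.
The radius of convergence is the smallest modulus among the singular points: -1/2 + (1/2)*sqrt(3).

The radius of convergence is -1/2 + (1/2)*sqrt(3).


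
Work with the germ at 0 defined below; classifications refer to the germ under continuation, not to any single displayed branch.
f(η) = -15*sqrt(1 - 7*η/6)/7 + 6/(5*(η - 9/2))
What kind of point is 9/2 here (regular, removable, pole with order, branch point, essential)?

The point is a pole of order 1.

The denominator factor η - 9/2 vanishes at 9/2 and appears to the power 1; the numerator there equals 6/5, nonzero, and no other factor vanishes.
The branch terms are analytic at this point.
Hence a pole whose order is the multiplicity, 1.


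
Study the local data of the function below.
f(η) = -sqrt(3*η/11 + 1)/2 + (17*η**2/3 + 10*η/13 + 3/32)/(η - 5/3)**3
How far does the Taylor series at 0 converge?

The radius of convergence is 5/3.

Denominator factor (η - 5/3)^3: pole of order 3 at 5/3, modulus 5/3.
Branch term (-1/2)*sqrt(1 - η/(-11/3)): its argument vanishes at η = -11/3, a square-root branch point, modulus 11/3.
The radius of convergence is the smallest modulus among the singular points: 5/3.


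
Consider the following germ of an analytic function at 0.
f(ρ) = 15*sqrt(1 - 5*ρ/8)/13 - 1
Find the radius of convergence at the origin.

Branch term (15/13)*sqrt(1 - ρ/(8/5)): its argument vanishes at ρ = 8/5, a square-root branch point, modulus 8/5.
The radius of convergence is the smallest modulus among the singular points: 8/5.

The radius of convergence is 8/5.


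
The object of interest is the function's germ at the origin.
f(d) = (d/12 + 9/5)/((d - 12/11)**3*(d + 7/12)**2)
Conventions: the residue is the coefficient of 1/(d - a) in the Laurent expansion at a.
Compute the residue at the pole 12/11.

The residue is 629807904/917478185.

At the order-3 pole 12/11 set g(d) = (d - (12/11))^3*f(d) = (d/12 + 9/5)/(d + 7/12)**2.
Order-3 pole: residue = g''(a)/2; g''(12/11) = 1259615808/917478185, so the residue is 629807904/917478185.


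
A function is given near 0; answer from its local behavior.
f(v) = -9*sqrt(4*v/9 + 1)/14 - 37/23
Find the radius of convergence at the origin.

Branch term (-9/14)*sqrt(1 - v/(-9/4)): its argument vanishes at v = -9/4, a square-root branch point, modulus 9/4.
The radius of convergence is the smallest modulus among the singular points: 9/4.

The radius of convergence is 9/4.


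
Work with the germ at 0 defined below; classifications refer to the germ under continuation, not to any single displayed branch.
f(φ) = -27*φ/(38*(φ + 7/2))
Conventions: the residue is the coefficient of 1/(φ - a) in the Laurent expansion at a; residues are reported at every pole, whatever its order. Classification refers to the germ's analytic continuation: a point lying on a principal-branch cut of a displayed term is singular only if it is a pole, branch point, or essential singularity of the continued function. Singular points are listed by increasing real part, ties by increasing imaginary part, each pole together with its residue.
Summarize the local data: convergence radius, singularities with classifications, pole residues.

Radius of convergence at 0: 7/2.
At -7/2: a pole of order 1; residue 189/76.

Denominator factor (φ + 7/2): pole of order 1 at -7/2, modulus 7/2.
The radius of convergence is the smallest modulus among the singular points: 7/2.
At the order-1 pole -7/2 set g(φ) = (φ - (-7/2))*f(φ) = -27*φ/38.
Simple pole: residue = g(a) at a = -7/2, which is 189/76.


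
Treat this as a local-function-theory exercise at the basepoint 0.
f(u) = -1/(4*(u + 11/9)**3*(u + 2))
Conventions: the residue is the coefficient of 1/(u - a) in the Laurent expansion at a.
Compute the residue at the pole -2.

At the order-1 pole -2 set g(u) = (u - (-2))*f(u) = -1/(4*(u + 11/9)**3).
Simple pole: residue = g(a) at a = -2, which is 729/1372.

The residue is 729/1372.


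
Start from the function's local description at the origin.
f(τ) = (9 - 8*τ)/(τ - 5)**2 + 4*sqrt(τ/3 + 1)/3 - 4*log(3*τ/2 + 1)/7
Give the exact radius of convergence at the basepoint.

Denominator factor (τ - 5)^2: pole of order 2 at 5, modulus 5.
Branch term (4/3)*sqrt(1 - τ/(-3)): its argument vanishes at τ = -3, a square-root branch point, modulus 3.
Branch term (-4/7)*log(1 - τ/(-2/3)): its argument vanishes at τ = -2/3, a logarithmic branch point, modulus 2/3.
The radius of convergence is the smallest modulus among the singular points: 2/3.

The radius of convergence is 2/3.


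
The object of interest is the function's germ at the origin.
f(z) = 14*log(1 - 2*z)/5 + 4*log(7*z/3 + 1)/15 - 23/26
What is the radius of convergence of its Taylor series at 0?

The radius of convergence is 3/7.

Branch term (4/15)*log(1 - z/(-3/7)): its argument vanishes at z = -3/7, a logarithmic branch point, modulus 3/7.
Branch term (14/5)*log(1 - z/(1/2)): its argument vanishes at z = 1/2, a logarithmic branch point, modulus 1/2.
The radius of convergence is the smallest modulus among the singular points: 3/7.


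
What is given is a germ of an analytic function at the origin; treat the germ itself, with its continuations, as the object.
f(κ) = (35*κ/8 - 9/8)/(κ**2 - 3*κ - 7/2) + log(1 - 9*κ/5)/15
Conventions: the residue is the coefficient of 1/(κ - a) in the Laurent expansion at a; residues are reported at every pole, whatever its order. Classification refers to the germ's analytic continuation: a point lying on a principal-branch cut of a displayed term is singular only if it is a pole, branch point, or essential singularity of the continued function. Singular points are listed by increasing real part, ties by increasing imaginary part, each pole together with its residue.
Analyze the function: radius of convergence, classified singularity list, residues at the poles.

Denominator factor (κ**2 - 3*κ - 7/2): discriminant 23, real irrational roots 3/2 + (1/2)*sqrt(23) and 3/2 - (1/2)*sqrt(23); poles of order 1, moduli 3/2 + (1/2)*sqrt(23) and -3/2 + (1/2)*sqrt(23).
Branch term (1/15)*log(1 - κ/(5/9)): its argument vanishes at κ = 5/9, a logarithmic branch point, modulus 5/9.
The radius of convergence is the smallest modulus among the singular points: 5/9.
The branch term is analytic at 3/2 - (1/2)*sqrt(23) and contributes nothing to the residue; only the rational part matters.
The factor κ**2 - 3*κ - 7/2 splits as (κ - a)(κ - a') with a = 3/2 - (1/2)*sqrt(23), a' = 3/2 + (1/2)*sqrt(23). At the order-1 pole a set g(κ) = (κ - a)*(rational part) = [35*κ/8 - 9/8] / (κ - a').
Simple pole: residue = g(a) at a = 3/2 - (1/2)*sqrt(23), which is 35/16 - (87/368)*sqrt(23).
The branch term is analytic at 3/2 + (1/2)*sqrt(23) and contributes nothing to the residue; only the rational part matters.
The factor κ**2 - 3*κ - 7/2 splits as (κ - a)(κ - a') with a = 3/2 + (1/2)*sqrt(23), a' = 3/2 - (1/2)*sqrt(23). At the order-1 pole a set g(κ) = (κ - a)*(rational part) = [35*κ/8 - 9/8] / (κ - a').
Simple pole: residue = g(a) at a = 3/2 + (1/2)*sqrt(23), which is 35/16 + (87/368)*sqrt(23).
List the singular points by increasing real part (a conjugate pair: the negative imaginary part first).

Radius of convergence at 0: 5/9.
At 3/2 - (1/2)*sqrt(23): a pole of order 1; residue 35/16 - (87/368)*sqrt(23).
At 5/9: a logarithmic branch point.
At 3/2 + (1/2)*sqrt(23): a pole of order 1; residue 35/16 + (87/368)*sqrt(23).


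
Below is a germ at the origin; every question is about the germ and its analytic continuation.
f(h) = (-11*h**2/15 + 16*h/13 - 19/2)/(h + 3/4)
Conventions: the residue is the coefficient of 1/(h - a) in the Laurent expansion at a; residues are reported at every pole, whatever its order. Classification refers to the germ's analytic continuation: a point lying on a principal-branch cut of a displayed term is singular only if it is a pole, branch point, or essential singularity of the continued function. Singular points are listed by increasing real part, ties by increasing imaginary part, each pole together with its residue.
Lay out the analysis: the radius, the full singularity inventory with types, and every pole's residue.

Radius of convergence at 0: 3/4.
At -3/4: a pole of order 1; residue -11269/1040.

Denominator factor (h + 3/4): pole of order 1 at -3/4, modulus 3/4.
The radius of convergence is the smallest modulus among the singular points: 3/4.
At the order-1 pole -3/4 set g(h) = (h - (-3/4))*f(h) = -11*h**2/15 + 16*h/13 - 19/2.
Simple pole: residue = g(a) at a = -3/4, which is -11269/1040.


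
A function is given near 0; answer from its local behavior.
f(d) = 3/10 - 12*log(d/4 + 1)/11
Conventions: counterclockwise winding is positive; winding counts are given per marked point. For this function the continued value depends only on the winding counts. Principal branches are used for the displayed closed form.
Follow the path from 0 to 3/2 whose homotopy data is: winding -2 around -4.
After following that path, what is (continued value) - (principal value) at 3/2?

The rational part is single-valued and drops out of the difference; each branch term changes only by its own monodromy.
(-12/11)*log(1 - d/(-4)): each positive loop around -4 adds 2*pi*i to the log, so winding -2 contributes (-12/11)*(-2)*2*pi*i = (48/11)*pi*i.
Summing the contributions at d = 3/2 gives (48/11)*pi*i.

Continued minus principal equals (48/11)*pi*i.


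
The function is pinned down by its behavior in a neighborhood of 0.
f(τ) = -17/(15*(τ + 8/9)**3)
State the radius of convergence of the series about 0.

Denominator factor (τ + 8/9)^3: pole of order 3 at -8/9, modulus 8/9.
The radius of convergence is the smallest modulus among the singular points: 8/9.

The radius of convergence is 8/9.


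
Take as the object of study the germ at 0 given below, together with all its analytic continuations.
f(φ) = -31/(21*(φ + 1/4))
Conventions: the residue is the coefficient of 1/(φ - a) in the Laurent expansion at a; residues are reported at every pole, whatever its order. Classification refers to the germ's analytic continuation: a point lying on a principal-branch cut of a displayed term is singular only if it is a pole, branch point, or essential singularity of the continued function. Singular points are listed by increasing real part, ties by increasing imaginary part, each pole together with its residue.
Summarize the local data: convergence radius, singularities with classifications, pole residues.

Radius of convergence at 0: 1/4.
At -1/4: a pole of order 1; residue -31/21.

Denominator factor (φ + 1/4): pole of order 1 at -1/4, modulus 1/4.
The radius of convergence is the smallest modulus among the singular points: 1/4.
At the order-1 pole -1/4 set g(φ) = (φ - (-1/4))*f(φ) = -31/21.
Simple pole: residue = g(a) at a = -1/4, which is -31/21.


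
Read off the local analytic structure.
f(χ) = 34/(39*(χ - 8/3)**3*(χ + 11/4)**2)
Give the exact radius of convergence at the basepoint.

The radius of convergence is 8/3.

Denominator factor (χ - 8/3)^3: pole of order 3 at 8/3, modulus 8/3.
Denominator factor (χ + 11/4)^2: pole of order 2 at -11/4, modulus 11/4.
The radius of convergence is the smallest modulus among the singular points: 8/3.


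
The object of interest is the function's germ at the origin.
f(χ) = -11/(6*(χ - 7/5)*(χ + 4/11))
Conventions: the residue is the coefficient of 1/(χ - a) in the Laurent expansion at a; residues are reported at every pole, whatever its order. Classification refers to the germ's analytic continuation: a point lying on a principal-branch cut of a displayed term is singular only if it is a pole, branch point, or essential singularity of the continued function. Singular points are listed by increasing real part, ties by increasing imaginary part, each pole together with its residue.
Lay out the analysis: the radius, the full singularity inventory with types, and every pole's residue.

Denominator factor (χ + 4/11): pole of order 1 at -4/11, modulus 4/11.
Denominator factor (χ - 7/5): pole of order 1 at 7/5, modulus 7/5.
The radius of convergence is the smallest modulus among the singular points: 4/11.
At the order-1 pole -4/11 set g(χ) = (χ - (-4/11))*f(χ) = -11/(6*(χ - 7/5)).
Simple pole: residue = g(a) at a = -4/11, which is 605/582.
At the order-1 pole 7/5 set g(χ) = (χ - (7/5))*f(χ) = -11/(6*(χ + 4/11)).
Simple pole: residue = g(a) at a = 7/5, which is -605/582.
List the singular points by increasing real part (a conjugate pair: the negative imaginary part first).

Radius of convergence at 0: 4/11.
At -4/11: a pole of order 1; residue 605/582.
At 7/5: a pole of order 1; residue -605/582.


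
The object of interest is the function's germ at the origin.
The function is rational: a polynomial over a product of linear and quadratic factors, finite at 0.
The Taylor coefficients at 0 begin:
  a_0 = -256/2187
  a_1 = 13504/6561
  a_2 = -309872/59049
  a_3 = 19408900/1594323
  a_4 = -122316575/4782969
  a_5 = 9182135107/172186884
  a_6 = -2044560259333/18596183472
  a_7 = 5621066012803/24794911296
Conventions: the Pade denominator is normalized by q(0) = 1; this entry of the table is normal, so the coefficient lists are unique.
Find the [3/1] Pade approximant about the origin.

Taylor coefficients needed (read off): a_0 = -256/2187, a_1 = 13504/6561, a_2 = -309872/59049, a_3 = 19408900/1594323, a_4 = -122316575/4782969.
Write the denominator as Q(κ) = 1 + q1*κ. Requiring Q*f - P = O(κ^5) with deg P <= 3 kills the coefficients of κ^4..κ^4 in Q*f:
  κ^4: a_4 + q1*a_3 = 0, i.e. -122316575/4782969 + (19408900/1594323)*q1 = 0.
Solving this linear system: q1 = 4892663/2329068.
The numerator is Q*f truncated at degree 3: P0 = a_0 = -256/2187; P1 = a_1 + q1*a_0 = 2307847424/1273417929; P2 = a_2 + q1*a_1 = -10589855744/11460761361; P3 = a_3 + q1*a_2 = 355830636544/309440556747.

The Pade approximant has numerator coefficients [-256/2187, 2307847424/1273417929, -10589855744/11460761361, 355830636544/309440556747]; denominator coefficients [1, 4892663/2329068].


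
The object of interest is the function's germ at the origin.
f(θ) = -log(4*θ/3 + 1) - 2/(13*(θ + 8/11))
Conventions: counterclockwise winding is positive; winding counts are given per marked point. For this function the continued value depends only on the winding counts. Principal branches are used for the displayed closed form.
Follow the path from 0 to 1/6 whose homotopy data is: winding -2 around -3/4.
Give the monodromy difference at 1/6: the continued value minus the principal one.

Continued minus principal equals (4)*pi*i.

The rational part is single-valued and drops out of the difference; each branch term changes only by its own monodromy.
(-1)*log(1 - θ/(-3/4)): each positive loop around -3/4 adds 2*pi*i to the log, so winding -2 contributes (-1)*(-2)*2*pi*i = (4)*pi*i.
Summing the contributions at θ = 1/6 gives (4)*pi*i.


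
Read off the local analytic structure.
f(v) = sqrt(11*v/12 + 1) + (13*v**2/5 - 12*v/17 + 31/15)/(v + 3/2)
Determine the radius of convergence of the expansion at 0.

The radius of convergence is 12/11.

Denominator factor (v + 3/2): pole of order 1 at -3/2, modulus 3/2.
Branch term (1)*sqrt(1 - v/(-12/11)): its argument vanishes at v = -12/11, a square-root branch point, modulus 12/11.
The radius of convergence is the smallest modulus among the singular points: 12/11.


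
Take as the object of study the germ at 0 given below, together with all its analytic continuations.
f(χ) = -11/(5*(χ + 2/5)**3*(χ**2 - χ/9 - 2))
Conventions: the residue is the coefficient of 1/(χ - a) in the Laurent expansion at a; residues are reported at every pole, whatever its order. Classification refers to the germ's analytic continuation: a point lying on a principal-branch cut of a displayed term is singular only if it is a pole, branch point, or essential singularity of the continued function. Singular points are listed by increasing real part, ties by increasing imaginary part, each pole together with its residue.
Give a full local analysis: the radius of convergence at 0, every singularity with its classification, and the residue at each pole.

Denominator factor (χ + 2/5)^3: pole of order 3 at -2/5, modulus 2/5.
Denominator factor (χ**2 - χ/9 - 2): discriminant 649/81, real irrational roots 1/18 + (1/18)*sqrt(649) and 1/18 - (1/18)*sqrt(649); poles of order 1, moduli 1/18 + (1/18)*sqrt(649) and -1/18 + (1/18)*sqrt(649).
The radius of convergence is the smallest modulus among the singular points: 2/5.
The factor χ**2 - χ/9 - 2 splits as (χ - a)(χ - a') with a = 1/18 - (1/18)*sqrt(649), a' = 1/18 + (1/18)*sqrt(649). At the order-1 pole a set g(χ) = (χ - a)*f(χ) = [-11/(5*(χ + 2/5)**3)] / (χ - a').
Simple pole: residue = g(a) at a = 1/18 - (1/18)*sqrt(649), which is -65797875/131878528 - (116133525/7780833152)*sqrt(649).
At the order-3 pole -2/5 set g(χ) = (χ - (-2/5))^3*f(χ) = -11/(5*(χ**2 - χ/9 - 2)).
Order-3 pole: residue = g''(a)/2; g''(-2/5) = 65797875/32969632, so the residue is 65797875/65939264.
The factor χ**2 - χ/9 - 2 splits as (χ - a)(χ - a') with a = 1/18 + (1/18)*sqrt(649), a' = 1/18 - (1/18)*sqrt(649). At the order-1 pole a set g(χ) = (χ - a)*f(χ) = [-11/(5*(χ + 2/5)**3)] / (χ - a').
Simple pole: residue = g(a) at a = 1/18 + (1/18)*sqrt(649), which is -65797875/131878528 + (116133525/7780833152)*sqrt(649).
List the singular points by increasing real part (a conjugate pair: the negative imaginary part first).

Radius of convergence at 0: 2/5.
At 1/18 - (1/18)*sqrt(649): a pole of order 1; residue -65797875/131878528 - (116133525/7780833152)*sqrt(649).
At -2/5: a pole of order 3; residue 65797875/65939264.
At 1/18 + (1/18)*sqrt(649): a pole of order 1; residue -65797875/131878528 + (116133525/7780833152)*sqrt(649).


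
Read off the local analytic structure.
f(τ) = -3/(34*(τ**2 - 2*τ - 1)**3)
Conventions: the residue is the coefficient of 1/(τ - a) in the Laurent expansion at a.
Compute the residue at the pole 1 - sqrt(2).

The residue is (9/4352)*sqrt(2).

The factor τ**2 - 2*τ - 1 splits as (τ - a)(τ - a') with a = 1 - sqrt(2), a' = 1 + sqrt(2). At the order-3 pole a set g(τ) = (τ - a)^3*f(τ) = [-3/34] / (τ - a')^3.
Order-3 pole: residue = g''(a)/2; g''(1 - sqrt(2)) = (9/2176)*sqrt(2), so the residue is (9/4352)*sqrt(2).


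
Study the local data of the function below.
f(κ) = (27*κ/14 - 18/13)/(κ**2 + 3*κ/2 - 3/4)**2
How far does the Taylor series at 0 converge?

Denominator factor (κ**2 + 3*κ/2 - 3/4)^2: discriminant 21/4, real irrational roots -3/4 + (1/4)*sqrt(21) and -3/4 - (1/4)*sqrt(21); poles of order 2, moduli -3/4 + (1/4)*sqrt(21) and 3/4 + (1/4)*sqrt(21).
The radius of convergence is the smallest modulus among the singular points: -3/4 + (1/4)*sqrt(21).

The radius of convergence is -3/4 + (1/4)*sqrt(21).


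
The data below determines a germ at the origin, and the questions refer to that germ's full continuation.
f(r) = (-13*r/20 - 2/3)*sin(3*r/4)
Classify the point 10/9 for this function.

There is no denominator, hence no pole anywhere.
The factor sin(3*r/4) is entire.
So the germ continues analytically to 10/9.

The point is a regular point.


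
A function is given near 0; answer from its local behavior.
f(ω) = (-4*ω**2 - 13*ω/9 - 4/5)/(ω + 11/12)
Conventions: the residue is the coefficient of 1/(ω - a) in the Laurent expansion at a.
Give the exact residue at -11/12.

The residue is -383/135.

At the order-1 pole -11/12 set g(ω) = (ω - (-11/12))*f(ω) = -4*ω**2 - 13*ω/9 - 4/5.
Simple pole: residue = g(a) at a = -11/12, which is -383/135.


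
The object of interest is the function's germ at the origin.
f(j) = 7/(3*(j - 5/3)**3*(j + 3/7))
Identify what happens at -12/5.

The point is a regular point.

Denominator factors: j + 3/7 = -69/35 at j = -12/5; j - 5/3 = -61/15 at j = -12/5 — none vanishes.
So the germ continues analytically to -12/5.


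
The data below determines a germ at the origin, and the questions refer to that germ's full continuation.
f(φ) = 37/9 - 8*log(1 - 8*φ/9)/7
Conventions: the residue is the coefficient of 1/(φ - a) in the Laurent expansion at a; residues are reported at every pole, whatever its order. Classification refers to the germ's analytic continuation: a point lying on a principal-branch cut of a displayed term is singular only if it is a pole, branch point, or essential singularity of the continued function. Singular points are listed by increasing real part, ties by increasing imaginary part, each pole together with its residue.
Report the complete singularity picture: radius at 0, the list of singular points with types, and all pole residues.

Branch term (-8/7)*log(1 - φ/(9/8)): its argument vanishes at φ = 9/8, a logarithmic branch point, modulus 9/8.
The radius of convergence is the smallest modulus among the singular points: 9/8.

Radius of convergence at 0: 9/8.
At 9/8: a logarithmic branch point.


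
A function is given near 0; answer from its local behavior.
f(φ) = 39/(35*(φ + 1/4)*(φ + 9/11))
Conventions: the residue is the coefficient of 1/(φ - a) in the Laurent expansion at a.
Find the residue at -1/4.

At the order-1 pole -1/4 set g(φ) = (φ - (-1/4))*f(φ) = 39/(35*(φ + 9/11)).
Simple pole: residue = g(a) at a = -1/4, which is 1716/875.

The residue is 1716/875.


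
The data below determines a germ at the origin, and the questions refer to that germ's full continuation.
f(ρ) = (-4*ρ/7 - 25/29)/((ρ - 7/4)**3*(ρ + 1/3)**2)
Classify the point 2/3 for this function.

The point is a regular point.

Denominator factors: ρ + 1/3 = 1 at ρ = 2/3; ρ - 7/4 = -13/12 at ρ = 2/3 — none vanishes.
So the germ continues analytically to 2/3.


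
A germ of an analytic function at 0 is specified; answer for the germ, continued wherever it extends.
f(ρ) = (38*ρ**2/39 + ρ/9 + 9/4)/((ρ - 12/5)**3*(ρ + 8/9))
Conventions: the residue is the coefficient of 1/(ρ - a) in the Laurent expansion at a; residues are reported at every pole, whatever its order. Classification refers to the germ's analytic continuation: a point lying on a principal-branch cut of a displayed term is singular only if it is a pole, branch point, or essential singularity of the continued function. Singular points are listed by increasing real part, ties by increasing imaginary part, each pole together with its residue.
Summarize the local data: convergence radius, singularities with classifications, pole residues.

Radius of convergence at 0: 8/9.
At -8/9: a pole of order 1; residue -13841625/168573184.
At 12/5: a pole of order 3; residue 13841625/168573184.

Denominator factor (ρ - 12/5)^3: pole of order 3 at 12/5, modulus 12/5.
Denominator factor (ρ + 8/9): pole of order 1 at -8/9, modulus 8/9.
The radius of convergence is the smallest modulus among the singular points: 8/9.
At the order-1 pole -8/9 set g(ρ) = (ρ - (-8/9))*f(ρ) = (38*ρ**2/39 + ρ/9 + 9/4)/(ρ - 12/5)**3.
Simple pole: residue = g(a) at a = -8/9, which is -13841625/168573184.
At the order-3 pole 12/5 set g(ρ) = (ρ - (12/5))^3*f(ρ) = (38*ρ**2/39 + ρ/9 + 9/4)/(ρ + 8/9).
Order-3 pole: residue = g''(a)/2; g''(12/5) = 13841625/84286592, so the residue is 13841625/168573184.
List the singular points by increasing real part (a conjugate pair: the negative imaginary part first).


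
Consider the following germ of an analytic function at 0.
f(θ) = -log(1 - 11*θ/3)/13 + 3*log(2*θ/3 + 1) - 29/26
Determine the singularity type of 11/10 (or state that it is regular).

There is no denominator, hence no pole anywhere.
Branch term log(1 - θ/(3/11)): argument at 11/10 is -91/30, nonzero, so 11/10 is not its branch point (a point on a principal cut is still regular for the continued germ).
Branch term log(1 - θ/(-3/2)): argument at 11/10 is 26/15, nonzero, so 11/10 is not its branch point (a point on a principal cut is still regular for the continued germ).
So the germ continues analytically to 11/10.

The point is a regular point.


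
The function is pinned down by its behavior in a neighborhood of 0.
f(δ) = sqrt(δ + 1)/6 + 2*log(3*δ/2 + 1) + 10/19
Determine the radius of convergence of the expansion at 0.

Branch term (1/6)*sqrt(1 - δ/(-1)): its argument vanishes at δ = -1, a square-root branch point, modulus 1.
Branch term (2)*log(1 - δ/(-2/3)): its argument vanishes at δ = -2/3, a logarithmic branch point, modulus 2/3.
The radius of convergence is the smallest modulus among the singular points: 2/3.

The radius of convergence is 2/3.
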